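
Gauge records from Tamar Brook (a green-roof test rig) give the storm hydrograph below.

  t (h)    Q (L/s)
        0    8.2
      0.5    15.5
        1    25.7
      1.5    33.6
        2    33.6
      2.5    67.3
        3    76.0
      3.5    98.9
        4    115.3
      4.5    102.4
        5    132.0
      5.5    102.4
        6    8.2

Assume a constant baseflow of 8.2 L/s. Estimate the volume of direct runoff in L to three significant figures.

V ≈ 1.28 × 10^6 L

Direct-runoff ordinates (Q − Q_b): 0.0, 7.3, 17.5, 25.4, 25.4, 59.1, 67.8, 90.7, 107.1, 94.2, 123.8, 94.2, 0.0 L/s.
ΣQ_DR = 712.5 L/s.
With Δt = 0.5 h = 1800 s, V = ΣQ_DR · Δt = 712.5 × 1800 = 1.28 × 10^6 L.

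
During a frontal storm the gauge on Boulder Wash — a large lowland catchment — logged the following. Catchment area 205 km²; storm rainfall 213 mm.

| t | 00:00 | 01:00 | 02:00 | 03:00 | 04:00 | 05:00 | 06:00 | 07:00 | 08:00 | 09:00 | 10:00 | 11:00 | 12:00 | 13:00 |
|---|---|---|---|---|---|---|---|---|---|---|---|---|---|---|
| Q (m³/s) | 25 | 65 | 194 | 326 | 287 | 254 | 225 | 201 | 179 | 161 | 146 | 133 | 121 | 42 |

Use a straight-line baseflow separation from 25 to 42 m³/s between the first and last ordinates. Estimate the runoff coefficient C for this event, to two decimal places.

ΣQ_DR = 1890 m³/s; V = ΣQ_DR·Δt = 6.804 × 10^6 m³.
Runoff depth d = V / A = 33.19 mm.
C = d / P = 33.19 / 213 = 0.16.

C ≈ 0.16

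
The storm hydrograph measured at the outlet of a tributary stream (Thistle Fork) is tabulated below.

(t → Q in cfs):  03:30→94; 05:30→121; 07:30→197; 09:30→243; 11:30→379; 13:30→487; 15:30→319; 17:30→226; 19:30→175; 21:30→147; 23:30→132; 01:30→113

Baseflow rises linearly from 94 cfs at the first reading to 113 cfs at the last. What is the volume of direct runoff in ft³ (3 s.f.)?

V ≈ 1.00 × 10^7 ft³

Direct-runoff ordinates (Q − Q_b): 0.00, 25.27, 99.55, 143.82, 278.09, 384.36, 214.64, 119.91, 67.18, 37.45, 20.73, 0.00 cfs.
ΣQ_DR = 1391 cfs.
With Δt = 2 h = 7200 s, V = ΣQ_DR · Δt = 1391 × 7200 = 1.00 × 10^7 ft³.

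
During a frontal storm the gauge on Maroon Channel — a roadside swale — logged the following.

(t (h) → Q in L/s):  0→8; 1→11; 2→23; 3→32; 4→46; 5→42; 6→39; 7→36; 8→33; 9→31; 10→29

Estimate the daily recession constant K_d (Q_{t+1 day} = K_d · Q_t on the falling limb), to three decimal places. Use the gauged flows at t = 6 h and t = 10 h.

Between t = 6 h and t = 10 h the flow falls from 39 to 29 L/s over 4×1 h = 4 h.
Per-interval ratio K = (29/39)^(1/4) = 0.9286; K_d = K^(24/1) = 0.169.

K_d ≈ 0.169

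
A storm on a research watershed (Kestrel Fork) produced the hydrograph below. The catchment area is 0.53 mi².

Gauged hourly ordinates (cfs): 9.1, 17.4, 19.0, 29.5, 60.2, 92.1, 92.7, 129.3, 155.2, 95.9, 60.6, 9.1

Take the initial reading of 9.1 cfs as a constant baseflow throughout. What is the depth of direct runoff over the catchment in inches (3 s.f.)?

Direct runoff: 0.0, 8.3, 9.9, 20.4, 51.1, 83.0, 83.6, 120.2, 146.1, 86.8, 51.5, 0.0 cfs; ΣQ_DR = 660.9 cfs.
V = ΣQ_DR · Δt = 660.9 × 3600 s = 2.379 × 10^6 ft³.
Over A = 0.53 mi², depth = V / A = 1.93 in.

d ≈ 1.93 in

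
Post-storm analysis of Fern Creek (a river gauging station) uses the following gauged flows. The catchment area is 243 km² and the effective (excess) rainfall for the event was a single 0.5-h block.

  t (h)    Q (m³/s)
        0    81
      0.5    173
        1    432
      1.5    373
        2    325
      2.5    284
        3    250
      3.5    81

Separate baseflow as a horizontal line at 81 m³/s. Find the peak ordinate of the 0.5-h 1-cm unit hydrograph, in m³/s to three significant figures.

Direct runoff: 0.0, 92.0, 351.0, 292.0, 244.0, 203.0, 169.0, 0.0 m³/s; ΣQ_DR = 1351 m³/s, peak = 351.0 m³/s.
Runoff depth d = ΣQ_DR·Δt / A = 1351 × 1800 / (243 km²) = 10.01 mm.
The 1-cm UH is the DRH scaled by (10 mm)/d, so U_p = 351.0 × 10/10.01 = 351 m³/s.

U_p ≈ 351 m³/s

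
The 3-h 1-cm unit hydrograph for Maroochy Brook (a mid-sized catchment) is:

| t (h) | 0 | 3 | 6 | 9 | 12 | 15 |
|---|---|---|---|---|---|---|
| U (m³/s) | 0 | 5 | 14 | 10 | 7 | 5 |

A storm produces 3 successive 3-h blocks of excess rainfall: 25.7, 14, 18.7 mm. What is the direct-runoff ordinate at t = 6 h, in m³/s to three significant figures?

By discrete convolution, Q_j = Σ (P_i / 10 mm) · U_{j−i}.
At t = 6 h (j=2): Q = (25.7/10)·14 + (14/10)·5 + (18.7/10)·0 = 43.0 m³/s.

Q ≈ 43.0 m³/s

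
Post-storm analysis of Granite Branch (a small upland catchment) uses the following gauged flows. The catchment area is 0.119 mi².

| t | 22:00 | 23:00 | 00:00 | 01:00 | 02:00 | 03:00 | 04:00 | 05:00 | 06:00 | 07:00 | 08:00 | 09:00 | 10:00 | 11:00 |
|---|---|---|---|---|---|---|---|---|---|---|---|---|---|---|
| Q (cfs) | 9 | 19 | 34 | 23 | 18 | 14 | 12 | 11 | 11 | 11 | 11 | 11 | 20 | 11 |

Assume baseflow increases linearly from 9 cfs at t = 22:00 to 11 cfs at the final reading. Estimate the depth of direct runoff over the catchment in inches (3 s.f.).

d ≈ 0.977 in

Direct runoff: 0.00, 9.85, 24.69, 13.54, 8.38, 4.23, 2.08, 0.92, 0.77, 0.62, 0.46, 0.31, 9.15, 0.00 cfs; ΣQ_DR = 75.00 cfs.
V = ΣQ_DR · Δt = 75.00 × 3600 s = 2.700 × 10^5 ft³.
Over A = 0.119 mi², depth = V / A = 0.977 in.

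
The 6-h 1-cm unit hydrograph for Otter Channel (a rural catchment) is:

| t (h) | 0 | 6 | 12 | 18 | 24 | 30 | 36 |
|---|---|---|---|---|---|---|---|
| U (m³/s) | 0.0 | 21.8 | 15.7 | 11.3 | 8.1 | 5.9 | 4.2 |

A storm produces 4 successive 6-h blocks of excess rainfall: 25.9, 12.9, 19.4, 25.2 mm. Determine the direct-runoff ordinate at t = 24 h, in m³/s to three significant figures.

Q ≈ 121 m³/s

By discrete convolution, Q_j = Σ (P_i / 10 mm) · U_{j−i}.
At t = 24 h (j=4): Q = (25.9/10)·8.1 + (12.9/10)·11.3 + (19.4/10)·15.7 + (25.2/10)·21.8 = 121 m³/s.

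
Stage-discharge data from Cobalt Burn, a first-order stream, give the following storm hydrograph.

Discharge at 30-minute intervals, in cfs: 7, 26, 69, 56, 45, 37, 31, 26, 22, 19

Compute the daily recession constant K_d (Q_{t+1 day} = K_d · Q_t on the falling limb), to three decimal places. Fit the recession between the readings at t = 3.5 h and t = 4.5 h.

K_d ≈ 0.001

Between t = 3.5 h and t = 4.5 h the flow falls from 26 to 19 cfs over 2×0.5 h = 1 h.
Per-interval ratio K = (19/26)^(1/2) = 0.8549; K_d = K^(24/0.5) = 0.001.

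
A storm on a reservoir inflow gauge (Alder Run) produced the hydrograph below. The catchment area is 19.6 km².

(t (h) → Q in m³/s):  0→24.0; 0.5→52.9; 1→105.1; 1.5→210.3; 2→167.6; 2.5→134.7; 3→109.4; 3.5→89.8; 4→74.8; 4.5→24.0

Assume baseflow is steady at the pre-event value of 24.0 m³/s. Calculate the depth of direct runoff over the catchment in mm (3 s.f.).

Direct runoff: 0.0, 28.9, 81.1, 186.3, 143.6, 110.7, 85.4, 65.8, 50.8, 0.0 m³/s; ΣQ_DR = 752.6 m³/s.
V = ΣQ_DR · Δt = 752.6 × 1800 s = 1.355 × 10^6 m³.
Over A = 19.6 km², depth = V / A = 69.1 mm.

d ≈ 69.1 mm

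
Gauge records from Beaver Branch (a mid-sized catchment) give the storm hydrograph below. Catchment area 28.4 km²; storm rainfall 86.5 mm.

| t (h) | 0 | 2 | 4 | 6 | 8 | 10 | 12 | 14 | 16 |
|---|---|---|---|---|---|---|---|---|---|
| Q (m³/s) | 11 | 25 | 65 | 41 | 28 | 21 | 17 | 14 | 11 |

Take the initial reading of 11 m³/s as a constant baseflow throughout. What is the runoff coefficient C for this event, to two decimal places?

C ≈ 0.39

ΣQ_DR = 134.0 m³/s; V = ΣQ_DR·Δt = 9.648 × 10^5 m³.
Runoff depth d = V / A = 33.97 mm.
C = d / P = 33.97 / 86.5 = 0.39.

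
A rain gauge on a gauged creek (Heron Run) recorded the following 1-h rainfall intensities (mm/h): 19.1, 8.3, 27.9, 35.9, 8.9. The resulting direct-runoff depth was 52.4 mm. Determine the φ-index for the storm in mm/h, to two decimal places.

Only the 3 blocks with intensity above φ contribute runoff: 19.1, 27.9, 35.9 mm/h.
Σ(I−φ)·Δt = d  ⇒  (19.1+27.9+35.9 − 3φ)·1 = 52.4
φ = (82.90 − 52.4/1) / 3 = 10.17 mm/h.

φ ≈ 10.17 mm/h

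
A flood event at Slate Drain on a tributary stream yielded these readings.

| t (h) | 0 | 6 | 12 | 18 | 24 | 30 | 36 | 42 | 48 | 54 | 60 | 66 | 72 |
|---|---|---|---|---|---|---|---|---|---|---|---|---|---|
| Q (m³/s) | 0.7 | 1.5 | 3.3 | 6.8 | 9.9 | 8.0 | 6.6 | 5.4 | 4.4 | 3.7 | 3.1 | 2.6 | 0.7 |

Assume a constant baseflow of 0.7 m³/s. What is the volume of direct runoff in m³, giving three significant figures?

Direct-runoff ordinates (Q − Q_b): 0.0, 0.8, 2.6, 6.1, 9.2, 7.3, 5.9, 4.7, 3.7, 3.0, 2.4, 1.9, 0.0 m³/s.
ΣQ_DR = 47.60 m³/s.
With Δt = 6 h = 21600 s, V = ΣQ_DR · Δt = 47.60 × 21600 = 1.03 × 10^6 m³.

V ≈ 1.03 × 10^6 m³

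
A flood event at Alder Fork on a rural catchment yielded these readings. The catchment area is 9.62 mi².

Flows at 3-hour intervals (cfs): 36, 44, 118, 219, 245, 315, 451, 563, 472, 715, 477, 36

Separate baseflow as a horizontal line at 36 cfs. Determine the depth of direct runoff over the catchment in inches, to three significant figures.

Direct runoff: 0.0, 8.0, 82.0, 183.0, 209.0, 279.0, 415.0, 527.0, 436.0, 679.0, 441.0, 0.0 cfs; ΣQ_DR = 3259 cfs.
V = ΣQ_DR · Δt = 3259 × 10800 s = 3.520 × 10^7 ft³.
Over A = 9.62 mi², depth = V / A = 1.57 in.

d ≈ 1.57 in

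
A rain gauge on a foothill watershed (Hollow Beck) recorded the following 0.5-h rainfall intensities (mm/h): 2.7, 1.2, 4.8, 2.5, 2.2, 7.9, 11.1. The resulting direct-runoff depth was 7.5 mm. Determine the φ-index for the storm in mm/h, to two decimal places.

Only the 3 blocks with intensity above φ contribute runoff: 4.8, 7.9, 11.1 mm/h.
Σ(I−φ)·Δt = d  ⇒  (4.8+7.9+11.1 − 3φ)·0.5 = 7.5
φ = (23.80 − 7.5/0.5) / 3 = 2.93 mm/h.

φ ≈ 2.93 mm/h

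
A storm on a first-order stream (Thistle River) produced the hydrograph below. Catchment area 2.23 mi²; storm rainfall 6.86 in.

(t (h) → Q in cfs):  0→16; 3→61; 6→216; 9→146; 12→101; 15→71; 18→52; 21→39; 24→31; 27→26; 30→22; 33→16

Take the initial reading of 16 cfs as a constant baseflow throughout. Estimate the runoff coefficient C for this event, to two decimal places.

C ≈ 0.18

ΣQ_DR = 605.0 cfs; V = ΣQ_DR·Δt = 6.534 × 10^6 ft³.
Runoff depth d = V / A = 1.261 in.
C = d / P = 1.261 / 6.86 = 0.18.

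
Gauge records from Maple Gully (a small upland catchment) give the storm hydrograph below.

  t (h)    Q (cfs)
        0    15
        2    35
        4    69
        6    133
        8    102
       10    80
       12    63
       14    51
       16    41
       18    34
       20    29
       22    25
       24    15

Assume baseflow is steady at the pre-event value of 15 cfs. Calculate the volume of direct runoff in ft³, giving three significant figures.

Direct-runoff ordinates (Q − Q_b): 0.0, 20.0, 54.0, 118.0, 87.0, 65.0, 48.0, 36.0, 26.0, 19.0, 14.0, 10.0, 0.0 cfs.
ΣQ_DR = 497.0 cfs.
With Δt = 2 h = 7200 s, V = ΣQ_DR · Δt = 497.0 × 7200 = 3.58 × 10^6 ft³.

V ≈ 3.58 × 10^6 ft³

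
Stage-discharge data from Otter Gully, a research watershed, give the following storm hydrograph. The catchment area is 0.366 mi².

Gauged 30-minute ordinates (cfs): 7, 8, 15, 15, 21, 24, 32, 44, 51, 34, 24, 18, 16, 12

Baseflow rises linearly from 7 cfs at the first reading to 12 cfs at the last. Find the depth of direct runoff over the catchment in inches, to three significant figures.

Direct runoff: 0.00, 0.62, 7.23, 6.85, 12.46, 15.08, 22.69, 34.31, 40.92, 23.54, 13.15, 6.77, 4.38, 0.00 cfs; ΣQ_DR = 188.0 cfs.
V = ΣQ_DR · Δt = 188.0 × 1800 s = 3.384 × 10^5 ft³.
Over A = 0.366 mi², depth = V / A = 0.398 in.

d ≈ 0.398 in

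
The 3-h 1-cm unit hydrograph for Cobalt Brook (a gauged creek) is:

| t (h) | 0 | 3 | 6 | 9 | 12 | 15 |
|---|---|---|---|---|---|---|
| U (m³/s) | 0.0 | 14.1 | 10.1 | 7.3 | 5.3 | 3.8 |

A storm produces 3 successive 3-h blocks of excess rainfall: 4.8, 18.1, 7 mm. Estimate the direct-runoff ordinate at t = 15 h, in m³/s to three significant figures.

Q ≈ 16.5 m³/s

By discrete convolution, Q_j = Σ (P_i / 10 mm) · U_{j−i}.
At t = 15 h (j=5): Q = (4.8/10)·3.8 + (18.1/10)·5.3 + (7/10)·7.3 = 16.5 m³/s.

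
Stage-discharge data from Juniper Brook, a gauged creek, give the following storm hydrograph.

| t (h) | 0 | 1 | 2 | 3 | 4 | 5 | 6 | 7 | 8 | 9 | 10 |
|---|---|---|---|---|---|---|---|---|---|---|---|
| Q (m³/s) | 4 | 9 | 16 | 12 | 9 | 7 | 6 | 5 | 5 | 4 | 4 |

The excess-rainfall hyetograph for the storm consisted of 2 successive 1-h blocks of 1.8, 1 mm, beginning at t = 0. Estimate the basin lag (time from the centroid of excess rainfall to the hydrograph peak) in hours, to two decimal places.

t_L ≈ 1.14 h

Centroid of excess rainfall: t_c = Σ P_i·t̄_i / ΣP_i = 0.8571 h (block centres at 0.5, 1.5 h).
Hydrograph peak occurs at t = 2 h, so basin lag t_L = 2 − 0.8571 = 1.14 h.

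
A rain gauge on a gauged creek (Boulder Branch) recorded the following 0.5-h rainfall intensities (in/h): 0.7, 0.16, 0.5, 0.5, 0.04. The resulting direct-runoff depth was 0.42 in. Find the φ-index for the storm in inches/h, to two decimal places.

Only the 3 blocks with intensity above φ contribute runoff: 0.7, 0.5, 0.5 in/h.
Σ(I−φ)·Δt = d  ⇒  (0.7+0.5+0.5 − 3φ)·0.5 = 0.42
φ = (1.700 − 0.42/0.5) / 3 = 0.29 in/h.

φ ≈ 0.29 in/h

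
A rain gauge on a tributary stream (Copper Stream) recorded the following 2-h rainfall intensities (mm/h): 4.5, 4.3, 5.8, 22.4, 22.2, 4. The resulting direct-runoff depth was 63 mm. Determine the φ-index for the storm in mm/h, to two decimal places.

φ ≈ 6.55 mm/h

Only the 2 blocks with intensity above φ contribute runoff: 22.4, 22.2 mm/h.
Σ(I−φ)·Δt = d  ⇒  (22.4+22.2 − 2φ)·2 = 63
φ = (44.60 − 63/2) / 2 = 6.55 mm/h.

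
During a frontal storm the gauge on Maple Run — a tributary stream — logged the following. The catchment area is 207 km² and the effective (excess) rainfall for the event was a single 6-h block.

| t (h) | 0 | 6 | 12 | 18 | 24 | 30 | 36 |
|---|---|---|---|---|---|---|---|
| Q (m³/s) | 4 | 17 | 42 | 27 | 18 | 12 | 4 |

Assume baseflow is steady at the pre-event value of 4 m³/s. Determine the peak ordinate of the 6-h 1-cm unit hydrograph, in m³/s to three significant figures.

Direct runoff: 0.0, 13.0, 38.0, 23.0, 14.0, 8.0, 0.0 m³/s; ΣQ_DR = 96.00 m³/s, peak = 38.0 m³/s.
Runoff depth d = ΣQ_DR·Δt / A = 96.00 × 21600 / (207 km²) = 10.02 mm.
The 1-cm UH is the DRH scaled by (10 mm)/d, so U_p = 38.0 × 10/10.02 = 37.9 m³/s.

U_p ≈ 37.9 m³/s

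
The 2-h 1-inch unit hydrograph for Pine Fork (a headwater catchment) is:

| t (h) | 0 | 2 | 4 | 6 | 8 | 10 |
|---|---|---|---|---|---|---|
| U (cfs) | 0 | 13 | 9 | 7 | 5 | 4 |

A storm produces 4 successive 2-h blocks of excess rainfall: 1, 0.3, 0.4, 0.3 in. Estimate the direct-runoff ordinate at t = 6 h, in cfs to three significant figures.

Q ≈ 14.9 cfs

By discrete convolution, Q_j = Σ (P_i / 1 in) · U_{j−i}.
At t = 6 h (j=3): Q = (1/1)·7 + (0.3/1)·9 + (0.4/1)·13 + (0.3/1)·0 = 14.9 cfs.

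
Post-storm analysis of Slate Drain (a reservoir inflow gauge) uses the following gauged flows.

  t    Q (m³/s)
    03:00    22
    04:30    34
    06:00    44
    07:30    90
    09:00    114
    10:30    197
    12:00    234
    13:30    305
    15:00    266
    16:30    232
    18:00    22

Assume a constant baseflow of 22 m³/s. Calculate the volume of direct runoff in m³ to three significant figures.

V ≈ 7.12 × 10^6 m³

Direct-runoff ordinates (Q − Q_b): 0.0, 12.0, 22.0, 68.0, 92.0, 175.0, 212.0, 283.0, 244.0, 210.0, 0.0 m³/s.
ΣQ_DR = 1318 m³/s.
With Δt = 1.5 h = 5400 s, V = ΣQ_DR · Δt = 1318 × 5400 = 7.12 × 10^6 m³.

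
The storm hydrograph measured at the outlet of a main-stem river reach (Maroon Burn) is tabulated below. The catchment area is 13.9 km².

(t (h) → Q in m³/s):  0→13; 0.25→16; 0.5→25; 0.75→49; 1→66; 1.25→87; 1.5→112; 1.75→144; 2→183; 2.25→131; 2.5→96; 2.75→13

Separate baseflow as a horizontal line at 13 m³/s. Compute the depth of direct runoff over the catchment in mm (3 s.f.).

d ≈ 50.4 mm

Direct runoff: 0.0, 3.0, 12.0, 36.0, 53.0, 74.0, 99.0, 131.0, 170.0, 118.0, 83.0, 0.0 m³/s; ΣQ_DR = 779.0 m³/s.
V = ΣQ_DR · Δt = 779.0 × 900 s = 7.011 × 10^5 m³.
Over A = 13.9 km², depth = V / A = 50.4 mm.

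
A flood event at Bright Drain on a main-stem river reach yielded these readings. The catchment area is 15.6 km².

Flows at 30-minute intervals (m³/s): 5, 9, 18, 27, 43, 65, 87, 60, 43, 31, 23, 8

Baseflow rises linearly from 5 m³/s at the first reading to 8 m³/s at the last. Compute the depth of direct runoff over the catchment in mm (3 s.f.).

Direct runoff: 0.00, 3.73, 12.45, 21.18, 36.91, 58.64, 80.36, 53.09, 35.82, 23.55, 15.27, 0.00 m³/s; ΣQ_DR = 341.0 m³/s.
V = ΣQ_DR · Δt = 341.0 × 1800 s = 6.138 × 10^5 m³.
Over A = 15.6 km², depth = V / A = 39.3 mm.

d ≈ 39.3 mm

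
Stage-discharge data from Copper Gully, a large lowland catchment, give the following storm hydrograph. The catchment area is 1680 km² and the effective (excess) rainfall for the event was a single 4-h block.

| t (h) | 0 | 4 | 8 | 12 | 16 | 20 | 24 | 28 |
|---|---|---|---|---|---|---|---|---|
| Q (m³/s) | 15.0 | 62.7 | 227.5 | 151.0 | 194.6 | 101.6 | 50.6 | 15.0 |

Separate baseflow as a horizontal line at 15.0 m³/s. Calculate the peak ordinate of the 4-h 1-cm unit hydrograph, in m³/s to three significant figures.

Direct runoff: 0.0, 47.7, 212.5, 136.0, 179.6, 86.6, 35.6, 0.0 m³/s; ΣQ_DR = 698.0 m³/s, peak = 212.5 m³/s.
Runoff depth d = ΣQ_DR·Δt / A = 698.0 × 14400 / (1680 km²) = 5.983 mm.
The 1-cm UH is the DRH scaled by (10 mm)/d, so U_p = 212.5 × 10/5.983 = 355 m³/s.

U_p ≈ 355 m³/s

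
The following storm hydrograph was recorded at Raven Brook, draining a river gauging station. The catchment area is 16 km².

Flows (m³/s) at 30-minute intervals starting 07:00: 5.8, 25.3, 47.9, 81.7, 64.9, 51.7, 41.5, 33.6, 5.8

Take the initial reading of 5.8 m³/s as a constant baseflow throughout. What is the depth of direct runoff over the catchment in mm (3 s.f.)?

Direct runoff: 0.0, 19.5, 42.1, 75.9, 59.1, 45.9, 35.7, 27.8, 0.0 m³/s; ΣQ_DR = 306.0 m³/s.
V = ΣQ_DR · Δt = 306.0 × 1800 s = 5.508 × 10^5 m³.
Over A = 16 km², depth = V / A = 34.4 mm.

d ≈ 34.4 mm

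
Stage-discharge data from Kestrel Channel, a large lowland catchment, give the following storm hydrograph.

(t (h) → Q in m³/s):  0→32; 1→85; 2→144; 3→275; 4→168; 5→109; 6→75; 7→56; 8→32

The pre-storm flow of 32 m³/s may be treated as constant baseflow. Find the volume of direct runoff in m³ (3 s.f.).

Direct-runoff ordinates (Q − Q_b): 0.0, 53.0, 112.0, 243.0, 136.0, 77.0, 43.0, 24.0, 0.0 m³/s.
ΣQ_DR = 688.0 m³/s.
With Δt = 1 h = 3600 s, V = ΣQ_DR · Δt = 688.0 × 3600 = 2.48 × 10^6 m³.

V ≈ 2.48 × 10^6 m³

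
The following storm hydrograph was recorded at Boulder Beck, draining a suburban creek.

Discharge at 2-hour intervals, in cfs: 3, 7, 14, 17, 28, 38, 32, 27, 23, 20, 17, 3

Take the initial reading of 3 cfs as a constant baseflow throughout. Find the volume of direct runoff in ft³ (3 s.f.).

Direct-runoff ordinates (Q − Q_b): 0.0, 4.0, 11.0, 14.0, 25.0, 35.0, 29.0, 24.0, 20.0, 17.0, 14.0, 0.0 cfs.
ΣQ_DR = 193.0 cfs.
With Δt = 2 h = 7200 s, V = ΣQ_DR · Δt = 193.0 × 7200 = 1.39 × 10^6 ft³.

V ≈ 1.39 × 10^6 ft³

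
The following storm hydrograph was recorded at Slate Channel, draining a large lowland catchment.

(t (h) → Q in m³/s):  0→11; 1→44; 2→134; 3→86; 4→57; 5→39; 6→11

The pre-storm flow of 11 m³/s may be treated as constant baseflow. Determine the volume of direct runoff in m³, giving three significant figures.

V ≈ 1.10 × 10^6 m³

Direct-runoff ordinates (Q − Q_b): 0.0, 33.0, 123.0, 75.0, 46.0, 28.0, 0.0 m³/s.
ΣQ_DR = 305.0 m³/s.
With Δt = 1 h = 3600 s, V = ΣQ_DR · Δt = 305.0 × 3600 = 1.10 × 10^6 m³.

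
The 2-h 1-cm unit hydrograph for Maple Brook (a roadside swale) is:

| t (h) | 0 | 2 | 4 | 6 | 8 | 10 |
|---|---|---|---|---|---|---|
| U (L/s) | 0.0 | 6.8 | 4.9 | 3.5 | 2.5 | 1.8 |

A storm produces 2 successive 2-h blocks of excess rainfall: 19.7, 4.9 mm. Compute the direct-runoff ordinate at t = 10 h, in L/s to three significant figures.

Q ≈ 4.77 L/s

By discrete convolution, Q_j = Σ (P_i / 10 mm) · U_{j−i}.
At t = 10 h (j=5): Q = (19.7/10)·1.8 + (4.9/10)·2.5 = 4.77 L/s.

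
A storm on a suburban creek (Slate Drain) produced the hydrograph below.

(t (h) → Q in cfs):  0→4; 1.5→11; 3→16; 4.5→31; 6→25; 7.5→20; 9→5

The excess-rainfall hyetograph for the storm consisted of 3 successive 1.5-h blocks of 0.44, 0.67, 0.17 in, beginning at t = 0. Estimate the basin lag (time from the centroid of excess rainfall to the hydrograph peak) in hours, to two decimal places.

t_L ≈ 2.57 h

Centroid of excess rainfall: t_c = Σ P_i·t̄_i / ΣP_i = 1.9336 h (block centres at 0.75, 2.25, 3.75 h).
Hydrograph peak occurs at t = 4.5 h, so basin lag t_L = 4.5 − 1.9336 = 2.57 h.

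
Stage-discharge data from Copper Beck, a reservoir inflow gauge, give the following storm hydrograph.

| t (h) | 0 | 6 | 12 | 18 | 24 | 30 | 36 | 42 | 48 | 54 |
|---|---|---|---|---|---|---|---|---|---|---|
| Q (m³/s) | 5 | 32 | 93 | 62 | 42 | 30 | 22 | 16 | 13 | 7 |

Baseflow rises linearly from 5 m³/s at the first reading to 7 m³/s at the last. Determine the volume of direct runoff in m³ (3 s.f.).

Direct-runoff ordinates (Q − Q_b): 0.00, 26.78, 87.56, 56.33, 36.11, 23.89, 15.67, 9.44, 6.22, 0.00 m³/s.
ΣQ_DR = 262.0 m³/s.
With Δt = 6 h = 21600 s, V = ΣQ_DR · Δt = 262.0 × 21600 = 5.66 × 10^6 m³.

V ≈ 5.66 × 10^6 m³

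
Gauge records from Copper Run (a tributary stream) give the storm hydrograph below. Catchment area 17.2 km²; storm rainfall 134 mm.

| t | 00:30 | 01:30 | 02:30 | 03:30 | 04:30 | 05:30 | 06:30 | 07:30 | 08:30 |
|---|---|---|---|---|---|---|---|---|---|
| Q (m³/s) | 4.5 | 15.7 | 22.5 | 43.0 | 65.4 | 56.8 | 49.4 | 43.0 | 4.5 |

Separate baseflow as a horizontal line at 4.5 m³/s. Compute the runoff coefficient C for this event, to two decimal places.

ΣQ_DR = 264.3 m³/s; V = ΣQ_DR·Δt = 9.515 × 10^5 m³.
Runoff depth d = V / A = 55.32 mm.
C = d / P = 55.32 / 134 = 0.41.

C ≈ 0.41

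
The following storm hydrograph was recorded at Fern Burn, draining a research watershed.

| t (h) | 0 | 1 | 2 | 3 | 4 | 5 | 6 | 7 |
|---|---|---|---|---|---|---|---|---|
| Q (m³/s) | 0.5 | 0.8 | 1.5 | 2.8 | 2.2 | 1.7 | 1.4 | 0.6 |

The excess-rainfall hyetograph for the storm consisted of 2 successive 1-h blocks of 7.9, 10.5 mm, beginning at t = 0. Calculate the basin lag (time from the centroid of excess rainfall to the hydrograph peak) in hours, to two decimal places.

t_L ≈ 1.93 h

Centroid of excess rainfall: t_c = Σ P_i·t̄_i / ΣP_i = 1.0707 h (block centres at 0.5, 1.5 h).
Hydrograph peak occurs at t = 3 h, so basin lag t_L = 3 − 1.0707 = 1.93 h.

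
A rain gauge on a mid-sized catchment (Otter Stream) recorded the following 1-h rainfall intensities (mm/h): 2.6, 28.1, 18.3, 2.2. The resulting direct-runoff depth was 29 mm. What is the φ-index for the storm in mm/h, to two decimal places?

Only the 2 blocks with intensity above φ contribute runoff: 28.1, 18.3 mm/h.
Σ(I−φ)·Δt = d  ⇒  (28.1+18.3 − 2φ)·1 = 29
φ = (46.40 − 29/1) / 2 = 8.70 mm/h.

φ ≈ 8.70 mm/h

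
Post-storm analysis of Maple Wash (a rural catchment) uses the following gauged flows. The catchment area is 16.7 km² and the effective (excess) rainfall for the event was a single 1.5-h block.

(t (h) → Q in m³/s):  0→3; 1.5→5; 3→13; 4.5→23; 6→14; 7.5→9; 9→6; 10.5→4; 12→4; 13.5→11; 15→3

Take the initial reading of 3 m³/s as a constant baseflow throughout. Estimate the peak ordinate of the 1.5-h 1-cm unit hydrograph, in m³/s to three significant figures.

U_p ≈ 9.98 m³/s

Direct runoff: 0.0, 2.0, 10.0, 20.0, 11.0, 6.0, 3.0, 1.0, 1.0, 8.0, 0.0 m³/s; ΣQ_DR = 62.00 m³/s, peak = 20.0 m³/s.
Runoff depth d = ΣQ_DR·Δt / A = 62.00 × 5400 / (16.7 km²) = 20.05 mm.
The 1-cm UH is the DRH scaled by (10 mm)/d, so U_p = 20.0 × 10/20.05 = 9.98 m³/s.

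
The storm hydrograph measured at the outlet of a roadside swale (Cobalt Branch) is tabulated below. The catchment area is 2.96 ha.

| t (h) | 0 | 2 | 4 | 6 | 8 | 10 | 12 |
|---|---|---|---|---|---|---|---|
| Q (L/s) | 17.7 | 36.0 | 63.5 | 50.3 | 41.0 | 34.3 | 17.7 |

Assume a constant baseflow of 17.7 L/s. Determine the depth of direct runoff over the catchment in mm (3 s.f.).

d ≈ 33.2 mm

Direct runoff: 0.0, 18.3, 45.8, 32.6, 23.3, 16.6, 0.0 L/s; ΣQ_DR = 136.6 L/s.
V = ΣQ_DR · Δt = 136.6 × 7200 s = 9.835 × 10^5 L.
Over A = 2.96 ha, depth = V / A = 33.2 mm.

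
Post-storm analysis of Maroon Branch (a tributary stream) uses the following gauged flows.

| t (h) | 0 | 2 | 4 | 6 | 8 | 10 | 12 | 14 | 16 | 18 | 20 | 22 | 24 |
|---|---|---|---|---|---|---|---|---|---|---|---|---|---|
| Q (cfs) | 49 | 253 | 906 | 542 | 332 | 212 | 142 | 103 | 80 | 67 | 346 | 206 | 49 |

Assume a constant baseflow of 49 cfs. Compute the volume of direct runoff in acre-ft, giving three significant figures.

V ≈ 438 acre-ft

Direct-runoff ordinates (Q − Q_b): 0.0, 204.0, 857.0, 493.0, 283.0, 163.0, 93.0, 54.0, 31.0, 18.0, 297.0, 157.0, 0.0 cfs.
ΣQ_DR = 2650 cfs.
With Δt = 2 h = 7200 s, V = ΣQ_DR · Δt = 2650 × 7200 = 1.91 × 10^7 ft³ = 438 acre-ft.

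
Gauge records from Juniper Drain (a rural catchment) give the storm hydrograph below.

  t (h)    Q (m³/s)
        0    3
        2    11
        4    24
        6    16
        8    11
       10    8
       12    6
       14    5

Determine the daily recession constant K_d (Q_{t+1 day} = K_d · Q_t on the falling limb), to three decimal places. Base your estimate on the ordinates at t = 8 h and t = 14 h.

K_d ≈ 0.043

Between t = 8 h and t = 14 h the flow falls from 11 to 5 m³/s over 3×2 h = 6 h.
Per-interval ratio K = (5/11)^(1/3) = 0.7689; K_d = K^(24/2) = 0.043.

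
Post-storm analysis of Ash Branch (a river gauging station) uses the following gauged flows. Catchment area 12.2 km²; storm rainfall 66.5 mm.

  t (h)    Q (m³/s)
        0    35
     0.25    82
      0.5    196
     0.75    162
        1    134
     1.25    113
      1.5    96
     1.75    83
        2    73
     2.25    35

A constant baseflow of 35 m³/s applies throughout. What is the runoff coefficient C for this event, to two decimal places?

ΣQ_DR = 659.0 m³/s; V = ΣQ_DR·Δt = 5.931 × 10^5 m³.
Runoff depth d = V / A = 48.61 mm.
C = d / P = 48.61 / 66.5 = 0.73.

C ≈ 0.73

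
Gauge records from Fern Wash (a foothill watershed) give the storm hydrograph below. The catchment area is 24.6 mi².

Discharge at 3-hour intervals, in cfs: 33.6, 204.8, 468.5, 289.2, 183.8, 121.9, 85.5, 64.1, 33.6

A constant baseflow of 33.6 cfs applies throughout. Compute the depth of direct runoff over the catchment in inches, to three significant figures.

Direct runoff: 0.0, 171.2, 434.9, 255.6, 150.2, 88.3, 51.9, 30.5, 0.0 cfs; ΣQ_DR = 1183 cfs.
V = ΣQ_DR · Δt = 1183 × 10800 s = 1.277 × 10^7 ft³.
Over A = 24.6 mi², depth = V / A = 0.223 in.

d ≈ 0.223 in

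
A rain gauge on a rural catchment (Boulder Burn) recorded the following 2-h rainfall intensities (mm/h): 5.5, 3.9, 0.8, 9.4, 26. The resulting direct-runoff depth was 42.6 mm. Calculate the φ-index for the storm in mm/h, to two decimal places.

φ ≈ 7.05 mm/h

Only the 2 blocks with intensity above φ contribute runoff: 9.4, 26 mm/h.
Σ(I−φ)·Δt = d  ⇒  (9.4+26 − 2φ)·2 = 42.6
φ = (35.40 − 42.6/2) / 2 = 7.05 mm/h.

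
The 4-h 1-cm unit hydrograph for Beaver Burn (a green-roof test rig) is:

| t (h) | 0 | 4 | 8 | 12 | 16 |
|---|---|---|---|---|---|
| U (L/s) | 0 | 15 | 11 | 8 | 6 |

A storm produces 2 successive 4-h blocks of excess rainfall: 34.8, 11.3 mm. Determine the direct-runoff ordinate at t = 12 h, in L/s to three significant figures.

Q ≈ 40.3 L/s

By discrete convolution, Q_j = Σ (P_i / 10 mm) · U_{j−i}.
At t = 12 h (j=3): Q = (34.8/10)·8 + (11.3/10)·11 = 40.3 L/s.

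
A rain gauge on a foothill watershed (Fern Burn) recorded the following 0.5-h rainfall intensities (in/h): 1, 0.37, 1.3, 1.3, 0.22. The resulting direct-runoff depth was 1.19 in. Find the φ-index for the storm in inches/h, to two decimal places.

Only the 3 blocks with intensity above φ contribute runoff: 1, 1.3, 1.3 in/h.
Σ(I−φ)·Δt = d  ⇒  (1+1.3+1.3 − 3φ)·0.5 = 1.19
φ = (3.600 − 1.19/0.5) / 3 = 0.41 in/h.

φ ≈ 0.41 in/h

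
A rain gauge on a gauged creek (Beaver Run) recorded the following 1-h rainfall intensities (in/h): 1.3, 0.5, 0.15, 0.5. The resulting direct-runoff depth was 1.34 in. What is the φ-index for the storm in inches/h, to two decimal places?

φ ≈ 0.32 in/h

Only the 3 blocks with intensity above φ contribute runoff: 1.3, 0.5, 0.5 in/h.
Σ(I−φ)·Δt = d  ⇒  (1.3+0.5+0.5 − 3φ)·1 = 1.34
φ = (2.300 − 1.34/1) / 3 = 0.32 in/h.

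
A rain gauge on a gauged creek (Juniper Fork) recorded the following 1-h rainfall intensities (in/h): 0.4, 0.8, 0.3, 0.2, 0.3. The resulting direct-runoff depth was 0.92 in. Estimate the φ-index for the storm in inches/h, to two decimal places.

Only the 4 blocks with intensity above φ contribute runoff: 0.4, 0.8, 0.3, 0.3 in/h.
Σ(I−φ)·Δt = d  ⇒  (0.4+0.8+0.3+0.3 − 4φ)·1 = 0.92
φ = (1.800 − 0.92/1) / 4 = 0.22 in/h.

φ ≈ 0.22 in/h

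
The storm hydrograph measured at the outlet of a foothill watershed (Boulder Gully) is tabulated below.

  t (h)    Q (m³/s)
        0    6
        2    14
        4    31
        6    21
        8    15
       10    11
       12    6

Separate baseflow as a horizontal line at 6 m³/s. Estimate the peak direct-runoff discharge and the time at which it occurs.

Q_p = 25.0 m³/s at t = 4 h

Subtracting baseflow gives direct-runoff ordinates: 0.0, 8.0, 25.0, 15.0, 9.0, 5.0, 0.0 m³/s.
The maximum is 25.0 m³/s, occurring at the reading for t = 4 h.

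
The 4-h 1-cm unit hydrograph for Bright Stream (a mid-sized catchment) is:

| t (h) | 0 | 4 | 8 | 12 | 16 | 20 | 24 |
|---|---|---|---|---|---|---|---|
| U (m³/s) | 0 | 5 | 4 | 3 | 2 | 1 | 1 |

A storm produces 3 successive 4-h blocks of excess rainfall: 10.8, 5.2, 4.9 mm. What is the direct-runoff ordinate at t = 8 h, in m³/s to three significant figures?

Q ≈ 6.92 m³/s

By discrete convolution, Q_j = Σ (P_i / 10 mm) · U_{j−i}.
At t = 8 h (j=2): Q = (10.8/10)·4 + (5.2/10)·5 + (4.9/10)·0 = 6.92 m³/s.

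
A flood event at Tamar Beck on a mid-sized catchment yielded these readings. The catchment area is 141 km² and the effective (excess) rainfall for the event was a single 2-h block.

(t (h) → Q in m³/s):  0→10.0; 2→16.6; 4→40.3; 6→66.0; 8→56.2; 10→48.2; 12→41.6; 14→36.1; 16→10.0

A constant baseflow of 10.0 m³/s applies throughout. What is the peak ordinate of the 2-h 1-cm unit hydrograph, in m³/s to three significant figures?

Direct runoff: 0.0, 6.6, 30.3, 56.0, 46.2, 38.2, 31.6, 26.1, 0.0 m³/s; ΣQ_DR = 235.0 m³/s, peak = 56.0 m³/s.
Runoff depth d = ΣQ_DR·Δt / A = 235.0 × 7200 / (141 km²) = 12.00 mm.
The 1-cm UH is the DRH scaled by (10 mm)/d, so U_p = 56.0 × 10/12.00 = 46.7 m³/s.

U_p ≈ 46.7 m³/s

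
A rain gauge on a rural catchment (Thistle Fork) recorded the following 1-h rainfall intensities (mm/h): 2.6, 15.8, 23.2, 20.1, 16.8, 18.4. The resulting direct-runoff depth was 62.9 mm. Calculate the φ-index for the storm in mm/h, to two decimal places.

φ ≈ 6.28 mm/h

Only the 5 blocks with intensity above φ contribute runoff: 15.8, 23.2, 20.1, 16.8, 18.4 mm/h.
Σ(I−φ)·Δt = d  ⇒  (15.8+23.2+20.1+16.8+18.4 − 5φ)·1 = 62.9
φ = (94.30 − 62.9/1) / 5 = 6.28 mm/h.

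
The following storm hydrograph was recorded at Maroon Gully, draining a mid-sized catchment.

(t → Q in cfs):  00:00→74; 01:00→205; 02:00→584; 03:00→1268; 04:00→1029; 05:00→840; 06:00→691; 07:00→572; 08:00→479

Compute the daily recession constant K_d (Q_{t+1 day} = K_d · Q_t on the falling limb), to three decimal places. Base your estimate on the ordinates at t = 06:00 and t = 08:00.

K_d ≈ 0.012

Between t = 06:00 and t = 08:00 the flow falls from 691 to 479 cfs over 2×1 h = 2 h.
Per-interval ratio K = (479/691)^(1/2) = 0.8326; K_d = K^(24/1) = 0.012.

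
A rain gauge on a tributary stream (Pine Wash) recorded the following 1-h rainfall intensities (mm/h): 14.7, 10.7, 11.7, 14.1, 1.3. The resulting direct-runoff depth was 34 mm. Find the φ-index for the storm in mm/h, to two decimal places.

Only the 4 blocks with intensity above φ contribute runoff: 14.7, 10.7, 11.7, 14.1 mm/h.
Σ(I−φ)·Δt = d  ⇒  (14.7+10.7+11.7+14.1 − 4φ)·1 = 34
φ = (51.20 − 34/1) / 4 = 4.30 mm/h.

φ ≈ 4.30 mm/h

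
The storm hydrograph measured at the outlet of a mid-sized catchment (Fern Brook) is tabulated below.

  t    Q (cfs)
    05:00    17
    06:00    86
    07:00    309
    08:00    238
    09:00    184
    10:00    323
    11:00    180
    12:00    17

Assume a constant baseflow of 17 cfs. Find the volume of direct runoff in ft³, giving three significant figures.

V ≈ 4.38 × 10^6 ft³

Direct-runoff ordinates (Q − Q_b): 0.0, 69.0, 292.0, 221.0, 167.0, 306.0, 163.0, 0.0 cfs.
ΣQ_DR = 1218 cfs.
With Δt = 1 h = 3600 s, V = ΣQ_DR · Δt = 1218 × 3600 = 4.38 × 10^6 ft³.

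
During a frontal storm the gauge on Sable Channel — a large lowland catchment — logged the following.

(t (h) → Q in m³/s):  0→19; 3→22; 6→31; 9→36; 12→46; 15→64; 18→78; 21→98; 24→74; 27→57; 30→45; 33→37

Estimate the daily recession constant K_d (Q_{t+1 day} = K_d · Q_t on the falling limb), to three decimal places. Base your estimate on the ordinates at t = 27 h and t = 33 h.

Between t = 27 h and t = 33 h the flow falls from 57 to 37 m³/s over 2×3 h = 6 h.
Per-interval ratio K = (37/57)^(1/2) = 0.8057; K_d = K^(24/3) = 0.178.

K_d ≈ 0.178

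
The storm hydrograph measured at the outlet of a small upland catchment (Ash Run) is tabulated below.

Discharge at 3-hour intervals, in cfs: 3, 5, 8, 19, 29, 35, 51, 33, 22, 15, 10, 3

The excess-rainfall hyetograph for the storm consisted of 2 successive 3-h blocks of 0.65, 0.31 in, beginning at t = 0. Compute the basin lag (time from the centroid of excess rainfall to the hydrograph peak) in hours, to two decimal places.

Centroid of excess rainfall: t_c = Σ P_i·t̄_i / ΣP_i = 2.4688 h (block centres at 1.5, 4.5 h).
Hydrograph peak occurs at t = 18 h, so basin lag t_L = 18 − 2.4688 = 15.53 h.

t_L ≈ 15.53 h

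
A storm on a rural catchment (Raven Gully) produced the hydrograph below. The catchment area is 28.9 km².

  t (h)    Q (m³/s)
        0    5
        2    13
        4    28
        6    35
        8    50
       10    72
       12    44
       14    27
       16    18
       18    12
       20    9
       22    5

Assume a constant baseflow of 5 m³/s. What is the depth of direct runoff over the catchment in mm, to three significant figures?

d ≈ 64.3 mm

Direct runoff: 0.0, 8.0, 23.0, 30.0, 45.0, 67.0, 39.0, 22.0, 13.0, 7.0, 4.0, 0.0 m³/s; ΣQ_DR = 258.0 m³/s.
V = ΣQ_DR · Δt = 258.0 × 7200 s = 1.858 × 10^6 m³.
Over A = 28.9 km², depth = V / A = 64.3 mm.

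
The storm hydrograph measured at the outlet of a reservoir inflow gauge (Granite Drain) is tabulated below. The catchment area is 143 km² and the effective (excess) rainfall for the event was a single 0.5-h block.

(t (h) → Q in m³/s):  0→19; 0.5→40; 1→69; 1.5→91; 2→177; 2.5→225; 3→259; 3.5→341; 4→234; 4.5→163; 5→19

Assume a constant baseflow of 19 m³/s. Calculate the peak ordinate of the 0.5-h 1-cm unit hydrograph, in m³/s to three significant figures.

Direct runoff: 0.0, 21.0, 50.0, 72.0, 158.0, 206.0, 240.0, 322.0, 215.0, 144.0, 0.0 m³/s; ΣQ_DR = 1428 m³/s, peak = 322.0 m³/s.
Runoff depth d = ΣQ_DR·Δt / A = 1428 × 1800 / (143 km²) = 17.97 mm.
The 1-cm UH is the DRH scaled by (10 mm)/d, so U_p = 322.0 × 10/17.97 = 179 m³/s.

U_p ≈ 179 m³/s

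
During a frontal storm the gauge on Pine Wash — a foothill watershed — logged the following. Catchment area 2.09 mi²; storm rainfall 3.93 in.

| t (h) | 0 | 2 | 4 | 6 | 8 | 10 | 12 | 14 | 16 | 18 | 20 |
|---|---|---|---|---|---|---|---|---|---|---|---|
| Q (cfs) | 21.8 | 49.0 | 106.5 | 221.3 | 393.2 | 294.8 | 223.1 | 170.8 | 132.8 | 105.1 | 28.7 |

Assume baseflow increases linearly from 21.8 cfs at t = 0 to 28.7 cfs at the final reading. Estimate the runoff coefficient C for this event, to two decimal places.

C ≈ 0.55

ΣQ_DR = 1469 cfs; V = ΣQ_DR·Δt = 1.058 × 10^7 ft³.
Runoff depth d = V / A = 2.179 in.
C = d / P = 2.179 / 3.93 = 0.55.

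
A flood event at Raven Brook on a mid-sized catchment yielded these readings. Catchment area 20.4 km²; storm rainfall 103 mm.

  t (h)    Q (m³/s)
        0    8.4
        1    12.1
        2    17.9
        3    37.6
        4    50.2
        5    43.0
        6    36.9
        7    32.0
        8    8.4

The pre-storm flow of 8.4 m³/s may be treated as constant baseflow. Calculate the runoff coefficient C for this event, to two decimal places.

ΣQ_DR = 170.9 m³/s; V = ΣQ_DR·Δt = 6.152 × 10^5 m³.
Runoff depth d = V / A = 30.16 mm.
C = d / P = 30.16 / 103 = 0.29.

C ≈ 0.29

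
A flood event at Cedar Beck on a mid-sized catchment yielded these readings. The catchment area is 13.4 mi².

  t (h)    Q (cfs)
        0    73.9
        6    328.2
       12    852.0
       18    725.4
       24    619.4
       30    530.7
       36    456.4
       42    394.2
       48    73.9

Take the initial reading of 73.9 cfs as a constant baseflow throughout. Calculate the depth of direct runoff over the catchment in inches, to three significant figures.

d ≈ 2.35 in

Direct runoff: 0.0, 254.3, 778.1, 651.5, 545.5, 456.8, 382.5, 320.3, 0.0 cfs; ΣQ_DR = 3389 cfs.
V = ΣQ_DR · Δt = 3389 × 21600 s = 7.320 × 10^7 ft³.
Over A = 13.4 mi², depth = V / A = 2.35 in.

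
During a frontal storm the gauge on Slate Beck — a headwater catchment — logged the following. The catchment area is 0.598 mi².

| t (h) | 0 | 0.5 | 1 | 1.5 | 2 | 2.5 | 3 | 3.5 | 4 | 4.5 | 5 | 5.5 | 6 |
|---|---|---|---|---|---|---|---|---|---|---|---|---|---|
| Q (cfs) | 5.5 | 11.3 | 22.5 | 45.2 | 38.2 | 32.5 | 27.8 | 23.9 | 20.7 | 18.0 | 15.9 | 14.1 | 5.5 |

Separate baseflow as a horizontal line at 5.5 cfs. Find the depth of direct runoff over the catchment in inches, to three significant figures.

d ≈ 0.272 in

Direct runoff: 0.0, 5.8, 17.0, 39.7, 32.7, 27.0, 22.3, 18.4, 15.2, 12.5, 10.4, 8.6, 0.0 cfs; ΣQ_DR = 209.6 cfs.
V = ΣQ_DR · Δt = 209.6 × 1800 s = 3.773 × 10^5 ft³.
Over A = 0.598 mi², depth = V / A = 0.272 in.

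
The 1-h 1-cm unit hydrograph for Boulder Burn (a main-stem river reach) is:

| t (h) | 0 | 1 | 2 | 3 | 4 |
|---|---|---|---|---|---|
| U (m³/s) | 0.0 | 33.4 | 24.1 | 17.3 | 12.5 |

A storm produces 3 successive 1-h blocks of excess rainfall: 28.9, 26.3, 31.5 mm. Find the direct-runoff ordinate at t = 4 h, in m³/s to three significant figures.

By discrete convolution, Q_j = Σ (P_i / 10 mm) · U_{j−i}.
At t = 4 h (j=4): Q = (28.9/10)·12.5 + (26.3/10)·17.3 + (31.5/10)·24.1 = 158 m³/s.

Q ≈ 158 m³/s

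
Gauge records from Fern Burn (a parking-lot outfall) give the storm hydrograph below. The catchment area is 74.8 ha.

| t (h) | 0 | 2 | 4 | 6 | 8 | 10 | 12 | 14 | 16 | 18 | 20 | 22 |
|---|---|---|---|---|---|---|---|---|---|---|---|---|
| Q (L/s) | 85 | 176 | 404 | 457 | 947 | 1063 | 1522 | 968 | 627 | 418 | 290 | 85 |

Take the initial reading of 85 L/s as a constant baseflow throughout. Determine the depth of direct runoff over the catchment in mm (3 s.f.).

d ≈ 58.0 mm

Direct runoff: 0.0, 91.0, 319.0, 372.0, 862.0, 978.0, 1437.0, 883.0, 542.0, 333.0, 205.0, 0.0 L/s; ΣQ_DR = 6022 L/s.
V = ΣQ_DR · Δt = 6022 × 7200 s = 4.336 × 10^7 L.
Over A = 74.8 ha, depth = V / A = 58.0 mm.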